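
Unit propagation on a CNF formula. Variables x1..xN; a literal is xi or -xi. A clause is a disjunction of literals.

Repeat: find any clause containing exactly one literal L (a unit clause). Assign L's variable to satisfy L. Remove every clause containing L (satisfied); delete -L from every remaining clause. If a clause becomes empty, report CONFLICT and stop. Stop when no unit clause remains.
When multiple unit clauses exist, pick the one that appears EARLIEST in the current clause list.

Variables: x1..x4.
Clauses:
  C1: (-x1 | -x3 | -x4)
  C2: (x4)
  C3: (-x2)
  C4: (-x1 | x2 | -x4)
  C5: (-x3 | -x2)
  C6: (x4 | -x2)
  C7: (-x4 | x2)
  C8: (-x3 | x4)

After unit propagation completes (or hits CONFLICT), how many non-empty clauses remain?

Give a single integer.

Answer: 2

Derivation:
unit clause [4] forces x4=T; simplify:
  drop -4 from [-1, -3, -4] -> [-1, -3]
  drop -4 from [-1, 2, -4] -> [-1, 2]
  drop -4 from [-4, 2] -> [2]
  satisfied 3 clause(s); 5 remain; assigned so far: [4]
unit clause [-2] forces x2=F; simplify:
  drop 2 from [-1, 2] -> [-1]
  drop 2 from [2] -> [] (empty!)
  satisfied 2 clause(s); 3 remain; assigned so far: [2, 4]
CONFLICT (empty clause)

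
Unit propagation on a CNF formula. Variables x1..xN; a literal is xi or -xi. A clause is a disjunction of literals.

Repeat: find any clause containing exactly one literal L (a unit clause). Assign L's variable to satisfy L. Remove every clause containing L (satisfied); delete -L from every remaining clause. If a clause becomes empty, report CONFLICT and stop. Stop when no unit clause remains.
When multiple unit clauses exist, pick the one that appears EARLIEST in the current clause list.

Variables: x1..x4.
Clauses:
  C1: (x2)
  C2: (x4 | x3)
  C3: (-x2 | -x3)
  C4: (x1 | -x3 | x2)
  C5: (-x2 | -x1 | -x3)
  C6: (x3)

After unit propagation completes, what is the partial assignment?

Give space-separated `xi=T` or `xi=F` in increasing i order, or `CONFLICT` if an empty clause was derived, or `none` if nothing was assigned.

Answer: CONFLICT

Derivation:
unit clause [2] forces x2=T; simplify:
  drop -2 from [-2, -3] -> [-3]
  drop -2 from [-2, -1, -3] -> [-1, -3]
  satisfied 2 clause(s); 4 remain; assigned so far: [2]
unit clause [-3] forces x3=F; simplify:
  drop 3 from [4, 3] -> [4]
  drop 3 from [3] -> [] (empty!)
  satisfied 2 clause(s); 2 remain; assigned so far: [2, 3]
CONFLICT (empty clause)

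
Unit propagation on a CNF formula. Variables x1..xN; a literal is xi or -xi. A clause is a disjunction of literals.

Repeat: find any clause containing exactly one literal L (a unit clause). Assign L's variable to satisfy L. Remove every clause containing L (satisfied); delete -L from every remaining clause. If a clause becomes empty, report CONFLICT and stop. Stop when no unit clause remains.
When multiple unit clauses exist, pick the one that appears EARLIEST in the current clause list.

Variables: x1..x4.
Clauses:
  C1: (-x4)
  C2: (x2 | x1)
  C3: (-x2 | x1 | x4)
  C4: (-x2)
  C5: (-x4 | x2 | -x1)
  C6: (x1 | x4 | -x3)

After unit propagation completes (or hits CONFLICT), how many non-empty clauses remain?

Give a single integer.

Answer: 0

Derivation:
unit clause [-4] forces x4=F; simplify:
  drop 4 from [-2, 1, 4] -> [-2, 1]
  drop 4 from [1, 4, -3] -> [1, -3]
  satisfied 2 clause(s); 4 remain; assigned so far: [4]
unit clause [-2] forces x2=F; simplify:
  drop 2 from [2, 1] -> [1]
  satisfied 2 clause(s); 2 remain; assigned so far: [2, 4]
unit clause [1] forces x1=T; simplify:
  satisfied 2 clause(s); 0 remain; assigned so far: [1, 2, 4]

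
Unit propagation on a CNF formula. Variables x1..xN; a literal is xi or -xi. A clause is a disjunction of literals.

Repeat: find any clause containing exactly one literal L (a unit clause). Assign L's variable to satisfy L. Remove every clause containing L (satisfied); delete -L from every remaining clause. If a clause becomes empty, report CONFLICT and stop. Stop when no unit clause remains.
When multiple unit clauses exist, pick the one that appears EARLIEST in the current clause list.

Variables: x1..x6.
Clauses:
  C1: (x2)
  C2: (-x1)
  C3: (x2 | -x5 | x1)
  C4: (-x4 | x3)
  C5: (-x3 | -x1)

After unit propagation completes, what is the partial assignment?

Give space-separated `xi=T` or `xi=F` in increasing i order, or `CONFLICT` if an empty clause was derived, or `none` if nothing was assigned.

unit clause [2] forces x2=T; simplify:
  satisfied 2 clause(s); 3 remain; assigned so far: [2]
unit clause [-1] forces x1=F; simplify:
  satisfied 2 clause(s); 1 remain; assigned so far: [1, 2]

Answer: x1=F x2=T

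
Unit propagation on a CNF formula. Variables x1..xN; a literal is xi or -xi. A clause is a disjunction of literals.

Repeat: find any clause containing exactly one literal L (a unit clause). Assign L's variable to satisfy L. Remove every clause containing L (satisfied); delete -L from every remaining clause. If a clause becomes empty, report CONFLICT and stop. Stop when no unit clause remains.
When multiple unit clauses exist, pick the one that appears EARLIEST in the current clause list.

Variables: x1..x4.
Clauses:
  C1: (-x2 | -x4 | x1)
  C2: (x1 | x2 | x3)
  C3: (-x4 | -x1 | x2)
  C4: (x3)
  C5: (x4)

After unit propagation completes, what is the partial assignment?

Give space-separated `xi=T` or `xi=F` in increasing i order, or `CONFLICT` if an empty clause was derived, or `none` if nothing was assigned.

Answer: x3=T x4=T

Derivation:
unit clause [3] forces x3=T; simplify:
  satisfied 2 clause(s); 3 remain; assigned so far: [3]
unit clause [4] forces x4=T; simplify:
  drop -4 from [-2, -4, 1] -> [-2, 1]
  drop -4 from [-4, -1, 2] -> [-1, 2]
  satisfied 1 clause(s); 2 remain; assigned so far: [3, 4]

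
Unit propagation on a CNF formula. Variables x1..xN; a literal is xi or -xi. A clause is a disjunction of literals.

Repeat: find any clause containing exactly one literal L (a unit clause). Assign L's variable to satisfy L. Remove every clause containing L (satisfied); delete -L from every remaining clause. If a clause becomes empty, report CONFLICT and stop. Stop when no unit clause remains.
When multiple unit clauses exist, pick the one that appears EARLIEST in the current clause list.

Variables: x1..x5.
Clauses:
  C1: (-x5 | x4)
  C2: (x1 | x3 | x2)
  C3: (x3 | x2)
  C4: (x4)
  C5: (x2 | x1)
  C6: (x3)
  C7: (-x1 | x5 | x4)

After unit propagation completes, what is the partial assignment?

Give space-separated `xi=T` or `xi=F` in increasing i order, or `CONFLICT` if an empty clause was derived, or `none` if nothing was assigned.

Answer: x3=T x4=T

Derivation:
unit clause [4] forces x4=T; simplify:
  satisfied 3 clause(s); 4 remain; assigned so far: [4]
unit clause [3] forces x3=T; simplify:
  satisfied 3 clause(s); 1 remain; assigned so far: [3, 4]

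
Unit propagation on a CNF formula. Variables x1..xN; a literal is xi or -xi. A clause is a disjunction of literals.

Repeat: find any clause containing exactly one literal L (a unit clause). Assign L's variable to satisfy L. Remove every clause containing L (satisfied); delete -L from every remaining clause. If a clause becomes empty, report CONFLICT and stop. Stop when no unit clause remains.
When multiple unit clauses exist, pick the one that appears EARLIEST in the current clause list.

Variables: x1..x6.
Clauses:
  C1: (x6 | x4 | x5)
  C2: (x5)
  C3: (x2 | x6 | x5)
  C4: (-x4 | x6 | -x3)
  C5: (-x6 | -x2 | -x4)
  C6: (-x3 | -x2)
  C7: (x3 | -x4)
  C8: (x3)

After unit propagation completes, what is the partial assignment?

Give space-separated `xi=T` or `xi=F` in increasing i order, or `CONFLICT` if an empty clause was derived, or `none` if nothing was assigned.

unit clause [5] forces x5=T; simplify:
  satisfied 3 clause(s); 5 remain; assigned so far: [5]
unit clause [3] forces x3=T; simplify:
  drop -3 from [-4, 6, -3] -> [-4, 6]
  drop -3 from [-3, -2] -> [-2]
  satisfied 2 clause(s); 3 remain; assigned so far: [3, 5]
unit clause [-2] forces x2=F; simplify:
  satisfied 2 clause(s); 1 remain; assigned so far: [2, 3, 5]

Answer: x2=F x3=T x5=T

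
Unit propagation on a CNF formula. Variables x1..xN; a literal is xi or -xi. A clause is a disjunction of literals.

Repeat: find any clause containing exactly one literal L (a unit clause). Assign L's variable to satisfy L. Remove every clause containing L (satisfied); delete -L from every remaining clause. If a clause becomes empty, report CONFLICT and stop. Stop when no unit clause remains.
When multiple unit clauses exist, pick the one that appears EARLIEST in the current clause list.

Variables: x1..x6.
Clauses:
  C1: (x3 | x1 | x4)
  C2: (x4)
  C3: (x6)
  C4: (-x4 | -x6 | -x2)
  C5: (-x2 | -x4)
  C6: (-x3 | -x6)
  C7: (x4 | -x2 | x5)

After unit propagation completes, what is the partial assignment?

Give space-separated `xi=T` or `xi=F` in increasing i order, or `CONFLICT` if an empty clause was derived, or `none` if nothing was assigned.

unit clause [4] forces x4=T; simplify:
  drop -4 from [-4, -6, -2] -> [-6, -2]
  drop -4 from [-2, -4] -> [-2]
  satisfied 3 clause(s); 4 remain; assigned so far: [4]
unit clause [6] forces x6=T; simplify:
  drop -6 from [-6, -2] -> [-2]
  drop -6 from [-3, -6] -> [-3]
  satisfied 1 clause(s); 3 remain; assigned so far: [4, 6]
unit clause [-2] forces x2=F; simplify:
  satisfied 2 clause(s); 1 remain; assigned so far: [2, 4, 6]
unit clause [-3] forces x3=F; simplify:
  satisfied 1 clause(s); 0 remain; assigned so far: [2, 3, 4, 6]

Answer: x2=F x3=F x4=T x6=T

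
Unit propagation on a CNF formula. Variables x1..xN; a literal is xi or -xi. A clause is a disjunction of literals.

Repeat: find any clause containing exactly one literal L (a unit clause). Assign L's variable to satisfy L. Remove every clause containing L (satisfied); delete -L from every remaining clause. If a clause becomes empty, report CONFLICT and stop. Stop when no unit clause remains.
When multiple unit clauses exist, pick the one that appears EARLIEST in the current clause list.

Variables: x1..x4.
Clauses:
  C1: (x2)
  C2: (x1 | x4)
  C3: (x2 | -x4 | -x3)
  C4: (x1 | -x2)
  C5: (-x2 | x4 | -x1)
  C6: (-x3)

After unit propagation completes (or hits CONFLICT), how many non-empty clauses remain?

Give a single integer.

unit clause [2] forces x2=T; simplify:
  drop -2 from [1, -2] -> [1]
  drop -2 from [-2, 4, -1] -> [4, -1]
  satisfied 2 clause(s); 4 remain; assigned so far: [2]
unit clause [1] forces x1=T; simplify:
  drop -1 from [4, -1] -> [4]
  satisfied 2 clause(s); 2 remain; assigned so far: [1, 2]
unit clause [4] forces x4=T; simplify:
  satisfied 1 clause(s); 1 remain; assigned so far: [1, 2, 4]
unit clause [-3] forces x3=F; simplify:
  satisfied 1 clause(s); 0 remain; assigned so far: [1, 2, 3, 4]

Answer: 0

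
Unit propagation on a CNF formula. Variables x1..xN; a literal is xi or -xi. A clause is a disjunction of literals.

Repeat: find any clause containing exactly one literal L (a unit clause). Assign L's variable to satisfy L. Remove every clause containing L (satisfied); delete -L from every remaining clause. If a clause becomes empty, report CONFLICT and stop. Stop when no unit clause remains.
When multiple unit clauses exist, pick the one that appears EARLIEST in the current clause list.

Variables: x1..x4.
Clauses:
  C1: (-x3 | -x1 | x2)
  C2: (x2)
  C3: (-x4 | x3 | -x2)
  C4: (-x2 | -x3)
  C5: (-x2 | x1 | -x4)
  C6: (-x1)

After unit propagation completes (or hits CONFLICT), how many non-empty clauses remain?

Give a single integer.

unit clause [2] forces x2=T; simplify:
  drop -2 from [-4, 3, -2] -> [-4, 3]
  drop -2 from [-2, -3] -> [-3]
  drop -2 from [-2, 1, -4] -> [1, -4]
  satisfied 2 clause(s); 4 remain; assigned so far: [2]
unit clause [-3] forces x3=F; simplify:
  drop 3 from [-4, 3] -> [-4]
  satisfied 1 clause(s); 3 remain; assigned so far: [2, 3]
unit clause [-4] forces x4=F; simplify:
  satisfied 2 clause(s); 1 remain; assigned so far: [2, 3, 4]
unit clause [-1] forces x1=F; simplify:
  satisfied 1 clause(s); 0 remain; assigned so far: [1, 2, 3, 4]

Answer: 0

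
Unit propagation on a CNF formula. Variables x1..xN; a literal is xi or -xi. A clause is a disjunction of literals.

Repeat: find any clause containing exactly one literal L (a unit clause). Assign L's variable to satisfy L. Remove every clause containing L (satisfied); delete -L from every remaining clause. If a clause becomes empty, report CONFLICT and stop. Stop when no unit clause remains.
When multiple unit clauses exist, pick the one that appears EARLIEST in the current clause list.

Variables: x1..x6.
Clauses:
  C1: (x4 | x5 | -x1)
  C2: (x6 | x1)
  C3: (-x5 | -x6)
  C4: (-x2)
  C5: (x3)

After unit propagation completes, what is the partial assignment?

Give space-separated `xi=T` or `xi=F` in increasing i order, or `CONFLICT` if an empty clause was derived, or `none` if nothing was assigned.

unit clause [-2] forces x2=F; simplify:
  satisfied 1 clause(s); 4 remain; assigned so far: [2]
unit clause [3] forces x3=T; simplify:
  satisfied 1 clause(s); 3 remain; assigned so far: [2, 3]

Answer: x2=F x3=T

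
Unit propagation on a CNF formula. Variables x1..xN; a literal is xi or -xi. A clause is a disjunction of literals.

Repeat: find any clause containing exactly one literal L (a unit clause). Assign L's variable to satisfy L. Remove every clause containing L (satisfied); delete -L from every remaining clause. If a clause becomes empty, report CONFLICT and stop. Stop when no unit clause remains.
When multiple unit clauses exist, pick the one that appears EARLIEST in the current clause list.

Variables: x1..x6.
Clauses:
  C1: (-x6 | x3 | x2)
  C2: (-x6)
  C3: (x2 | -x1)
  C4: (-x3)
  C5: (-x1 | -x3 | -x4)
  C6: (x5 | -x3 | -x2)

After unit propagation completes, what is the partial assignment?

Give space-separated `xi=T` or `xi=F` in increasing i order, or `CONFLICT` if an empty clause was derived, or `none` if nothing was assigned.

Answer: x3=F x6=F

Derivation:
unit clause [-6] forces x6=F; simplify:
  satisfied 2 clause(s); 4 remain; assigned so far: [6]
unit clause [-3] forces x3=F; simplify:
  satisfied 3 clause(s); 1 remain; assigned so far: [3, 6]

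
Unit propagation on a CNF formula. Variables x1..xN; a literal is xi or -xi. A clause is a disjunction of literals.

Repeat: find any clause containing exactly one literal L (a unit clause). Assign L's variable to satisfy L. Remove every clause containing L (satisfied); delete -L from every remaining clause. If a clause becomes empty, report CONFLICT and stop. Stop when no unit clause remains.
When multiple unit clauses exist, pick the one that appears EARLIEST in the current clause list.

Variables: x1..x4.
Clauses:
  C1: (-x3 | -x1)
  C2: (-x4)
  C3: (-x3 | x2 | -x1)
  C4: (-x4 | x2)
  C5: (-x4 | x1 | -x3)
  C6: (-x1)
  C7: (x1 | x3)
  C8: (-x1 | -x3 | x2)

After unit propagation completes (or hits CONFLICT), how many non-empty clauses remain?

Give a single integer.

Answer: 0

Derivation:
unit clause [-4] forces x4=F; simplify:
  satisfied 3 clause(s); 5 remain; assigned so far: [4]
unit clause [-1] forces x1=F; simplify:
  drop 1 from [1, 3] -> [3]
  satisfied 4 clause(s); 1 remain; assigned so far: [1, 4]
unit clause [3] forces x3=T; simplify:
  satisfied 1 clause(s); 0 remain; assigned so far: [1, 3, 4]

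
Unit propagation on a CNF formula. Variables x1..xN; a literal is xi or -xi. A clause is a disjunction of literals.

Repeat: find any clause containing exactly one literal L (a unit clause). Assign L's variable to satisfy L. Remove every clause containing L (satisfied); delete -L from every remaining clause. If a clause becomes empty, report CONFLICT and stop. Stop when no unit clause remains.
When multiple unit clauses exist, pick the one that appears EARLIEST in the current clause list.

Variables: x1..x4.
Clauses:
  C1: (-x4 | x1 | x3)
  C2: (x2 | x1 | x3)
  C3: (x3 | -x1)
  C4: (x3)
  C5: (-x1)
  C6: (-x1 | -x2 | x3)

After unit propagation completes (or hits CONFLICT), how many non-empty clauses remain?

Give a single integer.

unit clause [3] forces x3=T; simplify:
  satisfied 5 clause(s); 1 remain; assigned so far: [3]
unit clause [-1] forces x1=F; simplify:
  satisfied 1 clause(s); 0 remain; assigned so far: [1, 3]

Answer: 0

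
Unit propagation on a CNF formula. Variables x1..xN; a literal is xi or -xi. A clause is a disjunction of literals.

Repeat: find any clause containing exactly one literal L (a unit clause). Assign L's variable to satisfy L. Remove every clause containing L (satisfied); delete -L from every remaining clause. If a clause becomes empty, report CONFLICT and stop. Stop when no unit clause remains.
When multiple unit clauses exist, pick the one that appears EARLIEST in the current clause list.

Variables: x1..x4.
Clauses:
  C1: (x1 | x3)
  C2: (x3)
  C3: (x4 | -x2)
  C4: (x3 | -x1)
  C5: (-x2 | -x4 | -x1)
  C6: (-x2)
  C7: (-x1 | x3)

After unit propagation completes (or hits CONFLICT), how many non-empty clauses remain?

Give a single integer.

unit clause [3] forces x3=T; simplify:
  satisfied 4 clause(s); 3 remain; assigned so far: [3]
unit clause [-2] forces x2=F; simplify:
  satisfied 3 clause(s); 0 remain; assigned so far: [2, 3]

Answer: 0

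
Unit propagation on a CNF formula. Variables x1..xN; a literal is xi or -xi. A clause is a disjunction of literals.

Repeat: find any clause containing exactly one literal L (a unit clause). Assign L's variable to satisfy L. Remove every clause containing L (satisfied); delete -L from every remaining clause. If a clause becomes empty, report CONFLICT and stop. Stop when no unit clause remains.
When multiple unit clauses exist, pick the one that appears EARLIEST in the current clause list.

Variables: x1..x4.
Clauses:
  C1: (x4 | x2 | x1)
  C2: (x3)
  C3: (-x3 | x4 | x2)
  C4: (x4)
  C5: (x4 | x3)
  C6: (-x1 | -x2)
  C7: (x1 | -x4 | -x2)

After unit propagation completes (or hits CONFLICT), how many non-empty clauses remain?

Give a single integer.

Answer: 2

Derivation:
unit clause [3] forces x3=T; simplify:
  drop -3 from [-3, 4, 2] -> [4, 2]
  satisfied 2 clause(s); 5 remain; assigned so far: [3]
unit clause [4] forces x4=T; simplify:
  drop -4 from [1, -4, -2] -> [1, -2]
  satisfied 3 clause(s); 2 remain; assigned so far: [3, 4]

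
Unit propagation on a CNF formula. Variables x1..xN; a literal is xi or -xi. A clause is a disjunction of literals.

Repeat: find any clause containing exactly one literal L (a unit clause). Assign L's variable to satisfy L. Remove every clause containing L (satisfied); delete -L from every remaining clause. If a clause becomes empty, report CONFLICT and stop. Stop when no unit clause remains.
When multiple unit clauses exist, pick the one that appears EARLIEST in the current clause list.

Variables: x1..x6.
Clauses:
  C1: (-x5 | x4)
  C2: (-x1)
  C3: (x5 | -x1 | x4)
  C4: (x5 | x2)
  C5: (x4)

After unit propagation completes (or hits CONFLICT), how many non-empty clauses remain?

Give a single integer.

unit clause [-1] forces x1=F; simplify:
  satisfied 2 clause(s); 3 remain; assigned so far: [1]
unit clause [4] forces x4=T; simplify:
  satisfied 2 clause(s); 1 remain; assigned so far: [1, 4]

Answer: 1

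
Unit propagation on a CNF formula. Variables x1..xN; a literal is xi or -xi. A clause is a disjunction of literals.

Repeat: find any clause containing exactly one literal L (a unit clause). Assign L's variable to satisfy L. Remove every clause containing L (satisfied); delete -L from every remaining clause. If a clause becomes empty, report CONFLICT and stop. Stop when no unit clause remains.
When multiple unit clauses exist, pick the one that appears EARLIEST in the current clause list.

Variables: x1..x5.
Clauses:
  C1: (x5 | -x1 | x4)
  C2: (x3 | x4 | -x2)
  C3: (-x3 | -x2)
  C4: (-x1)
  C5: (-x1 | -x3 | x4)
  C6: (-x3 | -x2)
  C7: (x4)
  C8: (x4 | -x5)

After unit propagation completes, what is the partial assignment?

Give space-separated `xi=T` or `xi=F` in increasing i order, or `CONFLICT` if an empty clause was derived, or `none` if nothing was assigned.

unit clause [-1] forces x1=F; simplify:
  satisfied 3 clause(s); 5 remain; assigned so far: [1]
unit clause [4] forces x4=T; simplify:
  satisfied 3 clause(s); 2 remain; assigned so far: [1, 4]

Answer: x1=F x4=T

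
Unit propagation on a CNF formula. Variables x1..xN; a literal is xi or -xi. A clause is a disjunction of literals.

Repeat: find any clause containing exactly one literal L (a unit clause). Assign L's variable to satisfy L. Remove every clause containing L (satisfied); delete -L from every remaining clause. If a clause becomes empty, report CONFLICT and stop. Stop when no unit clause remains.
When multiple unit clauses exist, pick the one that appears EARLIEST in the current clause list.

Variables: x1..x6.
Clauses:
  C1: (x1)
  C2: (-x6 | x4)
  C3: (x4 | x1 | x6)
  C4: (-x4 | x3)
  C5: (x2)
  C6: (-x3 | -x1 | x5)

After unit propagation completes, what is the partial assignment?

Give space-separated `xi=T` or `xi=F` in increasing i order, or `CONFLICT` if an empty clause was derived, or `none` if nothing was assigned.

Answer: x1=T x2=T

Derivation:
unit clause [1] forces x1=T; simplify:
  drop -1 from [-3, -1, 5] -> [-3, 5]
  satisfied 2 clause(s); 4 remain; assigned so far: [1]
unit clause [2] forces x2=T; simplify:
  satisfied 1 clause(s); 3 remain; assigned so far: [1, 2]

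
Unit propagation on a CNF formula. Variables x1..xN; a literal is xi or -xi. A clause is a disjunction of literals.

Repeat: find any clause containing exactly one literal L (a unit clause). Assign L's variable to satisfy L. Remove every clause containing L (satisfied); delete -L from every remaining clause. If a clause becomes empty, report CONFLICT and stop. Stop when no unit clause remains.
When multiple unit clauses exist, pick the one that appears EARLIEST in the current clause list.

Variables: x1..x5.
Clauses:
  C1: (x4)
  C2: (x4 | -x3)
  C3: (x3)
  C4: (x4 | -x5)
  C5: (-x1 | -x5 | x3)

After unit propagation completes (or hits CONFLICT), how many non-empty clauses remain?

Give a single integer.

Answer: 0

Derivation:
unit clause [4] forces x4=T; simplify:
  satisfied 3 clause(s); 2 remain; assigned so far: [4]
unit clause [3] forces x3=T; simplify:
  satisfied 2 clause(s); 0 remain; assigned so far: [3, 4]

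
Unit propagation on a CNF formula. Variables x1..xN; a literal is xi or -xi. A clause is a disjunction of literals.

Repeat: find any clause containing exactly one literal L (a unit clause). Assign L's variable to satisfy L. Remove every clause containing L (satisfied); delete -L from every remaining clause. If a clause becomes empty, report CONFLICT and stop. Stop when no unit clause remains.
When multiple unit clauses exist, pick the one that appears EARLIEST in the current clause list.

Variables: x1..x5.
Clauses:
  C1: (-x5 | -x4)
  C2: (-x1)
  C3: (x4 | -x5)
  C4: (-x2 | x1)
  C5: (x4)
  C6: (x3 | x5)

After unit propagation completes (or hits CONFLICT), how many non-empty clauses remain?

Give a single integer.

unit clause [-1] forces x1=F; simplify:
  drop 1 from [-2, 1] -> [-2]
  satisfied 1 clause(s); 5 remain; assigned so far: [1]
unit clause [-2] forces x2=F; simplify:
  satisfied 1 clause(s); 4 remain; assigned so far: [1, 2]
unit clause [4] forces x4=T; simplify:
  drop -4 from [-5, -4] -> [-5]
  satisfied 2 clause(s); 2 remain; assigned so far: [1, 2, 4]
unit clause [-5] forces x5=F; simplify:
  drop 5 from [3, 5] -> [3]
  satisfied 1 clause(s); 1 remain; assigned so far: [1, 2, 4, 5]
unit clause [3] forces x3=T; simplify:
  satisfied 1 clause(s); 0 remain; assigned so far: [1, 2, 3, 4, 5]

Answer: 0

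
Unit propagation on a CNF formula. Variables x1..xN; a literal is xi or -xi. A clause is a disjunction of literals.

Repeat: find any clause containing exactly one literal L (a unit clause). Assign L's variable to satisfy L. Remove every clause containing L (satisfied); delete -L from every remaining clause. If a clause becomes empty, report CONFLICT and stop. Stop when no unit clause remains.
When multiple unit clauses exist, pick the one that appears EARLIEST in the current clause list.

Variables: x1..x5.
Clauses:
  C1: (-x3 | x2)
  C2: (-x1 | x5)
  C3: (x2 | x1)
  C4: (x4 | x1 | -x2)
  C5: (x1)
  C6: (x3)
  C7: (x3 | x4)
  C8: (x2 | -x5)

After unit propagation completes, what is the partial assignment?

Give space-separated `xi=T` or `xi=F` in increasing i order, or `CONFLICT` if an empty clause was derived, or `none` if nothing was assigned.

Answer: x1=T x2=T x3=T x5=T

Derivation:
unit clause [1] forces x1=T; simplify:
  drop -1 from [-1, 5] -> [5]
  satisfied 3 clause(s); 5 remain; assigned so far: [1]
unit clause [5] forces x5=T; simplify:
  drop -5 from [2, -5] -> [2]
  satisfied 1 clause(s); 4 remain; assigned so far: [1, 5]
unit clause [3] forces x3=T; simplify:
  drop -3 from [-3, 2] -> [2]
  satisfied 2 clause(s); 2 remain; assigned so far: [1, 3, 5]
unit clause [2] forces x2=T; simplify:
  satisfied 2 clause(s); 0 remain; assigned so far: [1, 2, 3, 5]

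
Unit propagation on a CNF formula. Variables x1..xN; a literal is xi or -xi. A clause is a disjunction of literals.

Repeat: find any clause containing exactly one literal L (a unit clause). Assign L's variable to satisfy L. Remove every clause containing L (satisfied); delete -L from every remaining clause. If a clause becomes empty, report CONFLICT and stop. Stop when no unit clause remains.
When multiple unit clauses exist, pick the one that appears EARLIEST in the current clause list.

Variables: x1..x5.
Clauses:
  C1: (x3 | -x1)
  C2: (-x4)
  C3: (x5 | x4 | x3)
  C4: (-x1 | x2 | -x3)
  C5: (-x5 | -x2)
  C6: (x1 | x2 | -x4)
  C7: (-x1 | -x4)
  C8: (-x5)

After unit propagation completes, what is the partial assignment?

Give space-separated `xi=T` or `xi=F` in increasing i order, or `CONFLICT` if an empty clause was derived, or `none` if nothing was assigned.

Answer: x3=T x4=F x5=F

Derivation:
unit clause [-4] forces x4=F; simplify:
  drop 4 from [5, 4, 3] -> [5, 3]
  satisfied 3 clause(s); 5 remain; assigned so far: [4]
unit clause [-5] forces x5=F; simplify:
  drop 5 from [5, 3] -> [3]
  satisfied 2 clause(s); 3 remain; assigned so far: [4, 5]
unit clause [3] forces x3=T; simplify:
  drop -3 from [-1, 2, -3] -> [-1, 2]
  satisfied 2 clause(s); 1 remain; assigned so far: [3, 4, 5]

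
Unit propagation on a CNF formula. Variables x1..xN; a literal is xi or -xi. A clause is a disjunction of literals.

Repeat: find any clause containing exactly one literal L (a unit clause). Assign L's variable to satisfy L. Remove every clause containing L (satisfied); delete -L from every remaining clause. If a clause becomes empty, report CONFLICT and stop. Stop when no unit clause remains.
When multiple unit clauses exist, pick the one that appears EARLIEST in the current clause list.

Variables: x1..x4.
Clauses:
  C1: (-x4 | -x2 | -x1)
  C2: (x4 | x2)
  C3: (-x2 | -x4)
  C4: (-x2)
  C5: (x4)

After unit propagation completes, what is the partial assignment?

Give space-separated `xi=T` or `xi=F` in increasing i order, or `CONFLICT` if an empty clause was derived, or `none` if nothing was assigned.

unit clause [-2] forces x2=F; simplify:
  drop 2 from [4, 2] -> [4]
  satisfied 3 clause(s); 2 remain; assigned so far: [2]
unit clause [4] forces x4=T; simplify:
  satisfied 2 clause(s); 0 remain; assigned so far: [2, 4]

Answer: x2=F x4=T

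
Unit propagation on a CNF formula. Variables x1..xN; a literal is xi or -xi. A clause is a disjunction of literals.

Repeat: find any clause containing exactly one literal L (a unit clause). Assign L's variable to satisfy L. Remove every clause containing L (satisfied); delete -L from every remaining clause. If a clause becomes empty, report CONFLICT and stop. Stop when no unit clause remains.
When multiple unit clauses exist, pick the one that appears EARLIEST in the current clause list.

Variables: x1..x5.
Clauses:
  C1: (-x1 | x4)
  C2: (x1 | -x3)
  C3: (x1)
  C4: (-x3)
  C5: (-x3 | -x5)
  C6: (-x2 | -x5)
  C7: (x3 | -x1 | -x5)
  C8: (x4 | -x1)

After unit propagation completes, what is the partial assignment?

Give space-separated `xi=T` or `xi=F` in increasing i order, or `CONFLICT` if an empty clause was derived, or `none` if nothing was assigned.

unit clause [1] forces x1=T; simplify:
  drop -1 from [-1, 4] -> [4]
  drop -1 from [3, -1, -5] -> [3, -5]
  drop -1 from [4, -1] -> [4]
  satisfied 2 clause(s); 6 remain; assigned so far: [1]
unit clause [4] forces x4=T; simplify:
  satisfied 2 clause(s); 4 remain; assigned so far: [1, 4]
unit clause [-3] forces x3=F; simplify:
  drop 3 from [3, -5] -> [-5]
  satisfied 2 clause(s); 2 remain; assigned so far: [1, 3, 4]
unit clause [-5] forces x5=F; simplify:
  satisfied 2 clause(s); 0 remain; assigned so far: [1, 3, 4, 5]

Answer: x1=T x3=F x4=T x5=F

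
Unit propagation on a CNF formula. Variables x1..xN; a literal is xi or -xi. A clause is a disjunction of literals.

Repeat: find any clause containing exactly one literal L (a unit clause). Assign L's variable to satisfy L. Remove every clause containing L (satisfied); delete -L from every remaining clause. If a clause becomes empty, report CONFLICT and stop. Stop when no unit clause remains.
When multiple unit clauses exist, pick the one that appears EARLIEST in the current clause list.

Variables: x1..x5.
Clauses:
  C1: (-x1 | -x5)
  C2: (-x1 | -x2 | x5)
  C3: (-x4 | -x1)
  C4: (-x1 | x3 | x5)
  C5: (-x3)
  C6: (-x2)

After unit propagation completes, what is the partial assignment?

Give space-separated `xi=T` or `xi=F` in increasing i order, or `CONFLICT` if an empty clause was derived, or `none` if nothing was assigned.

unit clause [-3] forces x3=F; simplify:
  drop 3 from [-1, 3, 5] -> [-1, 5]
  satisfied 1 clause(s); 5 remain; assigned so far: [3]
unit clause [-2] forces x2=F; simplify:
  satisfied 2 clause(s); 3 remain; assigned so far: [2, 3]

Answer: x2=F x3=F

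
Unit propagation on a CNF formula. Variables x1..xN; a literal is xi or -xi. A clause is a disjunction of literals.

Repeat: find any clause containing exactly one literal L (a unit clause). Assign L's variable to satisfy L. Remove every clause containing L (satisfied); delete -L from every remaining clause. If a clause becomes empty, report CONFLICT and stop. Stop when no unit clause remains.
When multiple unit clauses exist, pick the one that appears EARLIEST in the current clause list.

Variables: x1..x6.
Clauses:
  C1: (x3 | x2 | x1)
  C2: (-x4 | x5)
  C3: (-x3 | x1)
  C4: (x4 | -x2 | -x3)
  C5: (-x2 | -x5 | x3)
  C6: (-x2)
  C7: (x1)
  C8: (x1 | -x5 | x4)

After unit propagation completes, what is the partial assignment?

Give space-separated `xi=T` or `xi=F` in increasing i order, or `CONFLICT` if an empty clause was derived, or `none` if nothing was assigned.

Answer: x1=T x2=F

Derivation:
unit clause [-2] forces x2=F; simplify:
  drop 2 from [3, 2, 1] -> [3, 1]
  satisfied 3 clause(s); 5 remain; assigned so far: [2]
unit clause [1] forces x1=T; simplify:
  satisfied 4 clause(s); 1 remain; assigned so far: [1, 2]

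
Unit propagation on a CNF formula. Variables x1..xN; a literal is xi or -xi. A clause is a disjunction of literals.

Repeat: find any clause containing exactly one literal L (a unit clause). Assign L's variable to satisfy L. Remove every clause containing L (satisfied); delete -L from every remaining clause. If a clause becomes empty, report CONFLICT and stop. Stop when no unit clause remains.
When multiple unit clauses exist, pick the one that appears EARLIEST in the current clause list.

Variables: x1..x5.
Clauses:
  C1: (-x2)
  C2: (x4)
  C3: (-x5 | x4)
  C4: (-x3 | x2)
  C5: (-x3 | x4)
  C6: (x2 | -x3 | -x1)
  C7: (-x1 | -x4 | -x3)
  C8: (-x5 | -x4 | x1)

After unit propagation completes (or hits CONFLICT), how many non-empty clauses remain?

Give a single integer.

unit clause [-2] forces x2=F; simplify:
  drop 2 from [-3, 2] -> [-3]
  drop 2 from [2, -3, -1] -> [-3, -1]
  satisfied 1 clause(s); 7 remain; assigned so far: [2]
unit clause [4] forces x4=T; simplify:
  drop -4 from [-1, -4, -3] -> [-1, -3]
  drop -4 from [-5, -4, 1] -> [-5, 1]
  satisfied 3 clause(s); 4 remain; assigned so far: [2, 4]
unit clause [-3] forces x3=F; simplify:
  satisfied 3 clause(s); 1 remain; assigned so far: [2, 3, 4]

Answer: 1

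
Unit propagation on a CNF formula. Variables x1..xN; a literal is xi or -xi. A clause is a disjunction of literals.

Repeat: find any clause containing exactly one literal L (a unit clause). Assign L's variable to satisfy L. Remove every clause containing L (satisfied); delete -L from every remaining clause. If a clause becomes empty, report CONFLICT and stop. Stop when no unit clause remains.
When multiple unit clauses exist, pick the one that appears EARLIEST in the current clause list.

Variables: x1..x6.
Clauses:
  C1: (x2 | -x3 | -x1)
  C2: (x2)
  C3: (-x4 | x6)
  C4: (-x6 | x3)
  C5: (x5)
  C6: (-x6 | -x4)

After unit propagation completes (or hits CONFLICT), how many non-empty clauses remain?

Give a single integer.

Answer: 3

Derivation:
unit clause [2] forces x2=T; simplify:
  satisfied 2 clause(s); 4 remain; assigned so far: [2]
unit clause [5] forces x5=T; simplify:
  satisfied 1 clause(s); 3 remain; assigned so far: [2, 5]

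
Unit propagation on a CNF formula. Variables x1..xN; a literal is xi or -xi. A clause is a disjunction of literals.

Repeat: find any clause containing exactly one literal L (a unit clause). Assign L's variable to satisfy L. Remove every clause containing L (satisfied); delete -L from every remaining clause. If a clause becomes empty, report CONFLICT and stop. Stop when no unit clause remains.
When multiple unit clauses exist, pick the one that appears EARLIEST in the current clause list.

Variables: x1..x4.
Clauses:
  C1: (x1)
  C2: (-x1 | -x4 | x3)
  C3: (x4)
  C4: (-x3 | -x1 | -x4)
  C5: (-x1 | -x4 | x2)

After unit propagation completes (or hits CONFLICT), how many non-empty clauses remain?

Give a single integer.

Answer: 1

Derivation:
unit clause [1] forces x1=T; simplify:
  drop -1 from [-1, -4, 3] -> [-4, 3]
  drop -1 from [-3, -1, -4] -> [-3, -4]
  drop -1 from [-1, -4, 2] -> [-4, 2]
  satisfied 1 clause(s); 4 remain; assigned so far: [1]
unit clause [4] forces x4=T; simplify:
  drop -4 from [-4, 3] -> [3]
  drop -4 from [-3, -4] -> [-3]
  drop -4 from [-4, 2] -> [2]
  satisfied 1 clause(s); 3 remain; assigned so far: [1, 4]
unit clause [3] forces x3=T; simplify:
  drop -3 from [-3] -> [] (empty!)
  satisfied 1 clause(s); 2 remain; assigned so far: [1, 3, 4]
CONFLICT (empty clause)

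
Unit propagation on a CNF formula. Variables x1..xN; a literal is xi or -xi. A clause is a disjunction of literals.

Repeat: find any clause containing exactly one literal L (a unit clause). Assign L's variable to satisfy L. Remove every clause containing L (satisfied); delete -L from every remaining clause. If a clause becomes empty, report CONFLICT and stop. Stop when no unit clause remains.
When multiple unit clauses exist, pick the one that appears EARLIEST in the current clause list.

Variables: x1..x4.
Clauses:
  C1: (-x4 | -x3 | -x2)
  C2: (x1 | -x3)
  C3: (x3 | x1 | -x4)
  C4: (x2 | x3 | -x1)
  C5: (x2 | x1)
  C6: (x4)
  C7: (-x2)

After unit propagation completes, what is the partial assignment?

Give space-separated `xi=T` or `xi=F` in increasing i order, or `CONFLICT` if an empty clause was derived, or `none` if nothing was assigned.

unit clause [4] forces x4=T; simplify:
  drop -4 from [-4, -3, -2] -> [-3, -2]
  drop -4 from [3, 1, -4] -> [3, 1]
  satisfied 1 clause(s); 6 remain; assigned so far: [4]
unit clause [-2] forces x2=F; simplify:
  drop 2 from [2, 3, -1] -> [3, -1]
  drop 2 from [2, 1] -> [1]
  satisfied 2 clause(s); 4 remain; assigned so far: [2, 4]
unit clause [1] forces x1=T; simplify:
  drop -1 from [3, -1] -> [3]
  satisfied 3 clause(s); 1 remain; assigned so far: [1, 2, 4]
unit clause [3] forces x3=T; simplify:
  satisfied 1 clause(s); 0 remain; assigned so far: [1, 2, 3, 4]

Answer: x1=T x2=F x3=T x4=T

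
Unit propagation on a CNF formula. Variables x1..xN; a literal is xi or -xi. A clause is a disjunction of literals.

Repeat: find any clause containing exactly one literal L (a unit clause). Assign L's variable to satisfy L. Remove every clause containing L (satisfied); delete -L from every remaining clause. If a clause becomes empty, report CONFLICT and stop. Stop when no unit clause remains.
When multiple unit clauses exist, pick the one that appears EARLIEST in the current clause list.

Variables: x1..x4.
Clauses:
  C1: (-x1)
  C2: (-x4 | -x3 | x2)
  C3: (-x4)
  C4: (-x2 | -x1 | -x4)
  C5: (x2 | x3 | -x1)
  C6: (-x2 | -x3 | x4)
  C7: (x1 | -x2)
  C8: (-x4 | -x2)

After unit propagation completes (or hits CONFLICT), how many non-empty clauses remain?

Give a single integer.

Answer: 0

Derivation:
unit clause [-1] forces x1=F; simplify:
  drop 1 from [1, -2] -> [-2]
  satisfied 3 clause(s); 5 remain; assigned so far: [1]
unit clause [-4] forces x4=F; simplify:
  drop 4 from [-2, -3, 4] -> [-2, -3]
  satisfied 3 clause(s); 2 remain; assigned so far: [1, 4]
unit clause [-2] forces x2=F; simplify:
  satisfied 2 clause(s); 0 remain; assigned so far: [1, 2, 4]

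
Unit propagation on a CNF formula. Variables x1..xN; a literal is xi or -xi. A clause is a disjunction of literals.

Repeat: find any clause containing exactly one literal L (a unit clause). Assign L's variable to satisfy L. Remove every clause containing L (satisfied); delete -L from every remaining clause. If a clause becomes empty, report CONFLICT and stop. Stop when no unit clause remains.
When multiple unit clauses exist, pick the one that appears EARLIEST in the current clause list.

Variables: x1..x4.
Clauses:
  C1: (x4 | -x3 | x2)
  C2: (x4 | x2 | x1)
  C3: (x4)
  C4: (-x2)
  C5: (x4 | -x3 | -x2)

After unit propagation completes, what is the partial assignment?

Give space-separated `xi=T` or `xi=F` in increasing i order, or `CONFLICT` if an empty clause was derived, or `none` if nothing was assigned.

Answer: x2=F x4=T

Derivation:
unit clause [4] forces x4=T; simplify:
  satisfied 4 clause(s); 1 remain; assigned so far: [4]
unit clause [-2] forces x2=F; simplify:
  satisfied 1 clause(s); 0 remain; assigned so far: [2, 4]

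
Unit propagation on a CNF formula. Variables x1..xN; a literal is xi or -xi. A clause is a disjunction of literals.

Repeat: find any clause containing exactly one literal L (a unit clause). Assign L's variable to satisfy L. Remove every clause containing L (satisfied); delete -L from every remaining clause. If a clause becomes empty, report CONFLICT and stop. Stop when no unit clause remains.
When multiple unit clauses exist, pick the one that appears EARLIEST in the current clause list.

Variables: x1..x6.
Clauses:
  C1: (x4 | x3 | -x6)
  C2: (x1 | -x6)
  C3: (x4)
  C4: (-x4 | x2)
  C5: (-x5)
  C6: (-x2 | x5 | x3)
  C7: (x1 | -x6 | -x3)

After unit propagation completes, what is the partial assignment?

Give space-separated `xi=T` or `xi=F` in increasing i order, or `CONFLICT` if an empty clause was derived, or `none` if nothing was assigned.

Answer: x2=T x3=T x4=T x5=F

Derivation:
unit clause [4] forces x4=T; simplify:
  drop -4 from [-4, 2] -> [2]
  satisfied 2 clause(s); 5 remain; assigned so far: [4]
unit clause [2] forces x2=T; simplify:
  drop -2 from [-2, 5, 3] -> [5, 3]
  satisfied 1 clause(s); 4 remain; assigned so far: [2, 4]
unit clause [-5] forces x5=F; simplify:
  drop 5 from [5, 3] -> [3]
  satisfied 1 clause(s); 3 remain; assigned so far: [2, 4, 5]
unit clause [3] forces x3=T; simplify:
  drop -3 from [1, -6, -3] -> [1, -6]
  satisfied 1 clause(s); 2 remain; assigned so far: [2, 3, 4, 5]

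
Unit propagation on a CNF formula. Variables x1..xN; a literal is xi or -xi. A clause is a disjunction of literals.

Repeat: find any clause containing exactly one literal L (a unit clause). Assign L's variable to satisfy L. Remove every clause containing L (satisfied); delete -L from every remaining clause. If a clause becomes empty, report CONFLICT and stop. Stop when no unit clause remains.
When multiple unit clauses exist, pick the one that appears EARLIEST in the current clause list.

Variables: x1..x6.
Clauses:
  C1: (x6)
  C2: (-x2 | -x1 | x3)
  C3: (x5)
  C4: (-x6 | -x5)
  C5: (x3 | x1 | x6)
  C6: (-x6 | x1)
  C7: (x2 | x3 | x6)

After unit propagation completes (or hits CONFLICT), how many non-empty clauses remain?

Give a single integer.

Answer: 2

Derivation:
unit clause [6] forces x6=T; simplify:
  drop -6 from [-6, -5] -> [-5]
  drop -6 from [-6, 1] -> [1]
  satisfied 3 clause(s); 4 remain; assigned so far: [6]
unit clause [5] forces x5=T; simplify:
  drop -5 from [-5] -> [] (empty!)
  satisfied 1 clause(s); 3 remain; assigned so far: [5, 6]
CONFLICT (empty clause)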